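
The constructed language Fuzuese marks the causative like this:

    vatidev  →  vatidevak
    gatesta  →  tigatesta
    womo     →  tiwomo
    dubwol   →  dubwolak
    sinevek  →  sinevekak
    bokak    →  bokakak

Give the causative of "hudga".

tihudga

womo and dubwol both have last vowel 'o' yet inflect differently (tiwomo, dubwolak), so the last vowel is not what conditions the rule; whether the stem ends in a vowel or a consonant is.
"hudga" ends in a vowel. The stems ending in a vowel (womo → tiwomo, gatesta → tigatesta) add the prefix ti-.
So hudga → tihudga.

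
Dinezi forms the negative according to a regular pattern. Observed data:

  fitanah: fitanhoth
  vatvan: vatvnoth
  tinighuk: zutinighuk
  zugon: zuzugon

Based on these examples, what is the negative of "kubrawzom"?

"kubrawzom" has last vowel 'o'. The one such stem in the data (zugon → zuzugon) adds the prefix zu-, so the same rule applies.
So kubrawzom → zukubrawzom.

zukubrawzom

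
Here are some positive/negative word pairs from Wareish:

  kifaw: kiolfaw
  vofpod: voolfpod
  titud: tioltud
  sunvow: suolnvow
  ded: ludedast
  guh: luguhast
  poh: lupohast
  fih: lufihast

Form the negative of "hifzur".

hiolfzur

vofpod and ded both end in -d yet inflect differently (voolfpod, ludedast), so the final letter is not what conditions the rule; the number of vowels is.
"hifzur" has 2 vowels. The stems with 2 vowels (kifaw → kiolfaw, vofpod → voolfpod, titud → tioltud) insert -ol- after the first vowel.
The other pattern: stems with 1 vowel add lu- … -ast around the stem.
So hifzur → hiolfzur.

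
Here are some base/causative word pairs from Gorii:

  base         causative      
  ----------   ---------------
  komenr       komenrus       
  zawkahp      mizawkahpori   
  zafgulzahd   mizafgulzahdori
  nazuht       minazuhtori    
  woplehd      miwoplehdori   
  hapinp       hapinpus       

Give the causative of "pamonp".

pamonpus

"pamonp" has second-to-last letter 'n'. The stems whose second-to-last letter is 'n' (komenr → komenrus, hapinp → hapinpus) add -us.
The other pattern: stems whose second-to-last letter is 'h' add mi- … -ori around the stem.
So pamonp → pamonpus.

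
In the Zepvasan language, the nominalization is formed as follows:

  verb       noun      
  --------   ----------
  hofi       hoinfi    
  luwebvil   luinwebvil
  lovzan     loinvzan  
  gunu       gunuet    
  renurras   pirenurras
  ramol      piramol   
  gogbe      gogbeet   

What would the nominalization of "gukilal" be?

gukilalet

ramol and luwebvil both end in -l yet inflect differently (piramol, luinwebvil), so the final letter is not what conditions the rule; the first letter is.
"gukilal" begins with g-. The stems beginning with g- (gogbe → gogbeet, gunu → gunuet) add -et.
So gukilal → gukilalet.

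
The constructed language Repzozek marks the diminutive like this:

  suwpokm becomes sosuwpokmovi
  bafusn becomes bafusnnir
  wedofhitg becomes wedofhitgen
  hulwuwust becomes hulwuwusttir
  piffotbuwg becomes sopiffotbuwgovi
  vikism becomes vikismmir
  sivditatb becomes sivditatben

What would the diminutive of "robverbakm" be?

sorobverbakmovi

"robverbakm" has second-to-last letter 'k'. The one such stem in the data (suwpokm → sosuwpokmovi) adds so- … -ovi around the stem, so the same rule applies.
So robverbakm → sorobverbakmovi.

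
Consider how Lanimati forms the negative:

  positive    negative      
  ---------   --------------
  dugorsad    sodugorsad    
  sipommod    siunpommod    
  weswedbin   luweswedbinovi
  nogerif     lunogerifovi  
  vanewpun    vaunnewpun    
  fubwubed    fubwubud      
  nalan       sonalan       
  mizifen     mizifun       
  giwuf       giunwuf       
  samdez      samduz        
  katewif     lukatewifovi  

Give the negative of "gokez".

gokuz

vanewpun and nalan both end in -n yet inflect differently (vaunnewpun, sonalan), so the final letter is not what conditions the rule; the last vowel is.
"gokez" has last vowel 'e'. The stems whose last vowel is 'e' (fubwubed → fubwubud, samdez → samduz, mizifen → mizifun) change the last vowel to 'u'.
The other patterns: stems whose last vowel is 'o' or 'u' insert -un- after the first vowel; stems whose last vowel is 'a' add the prefix so-; stems whose last vowel is 'i' add lu- … -ovi around the stem.
So gokez → gokuz.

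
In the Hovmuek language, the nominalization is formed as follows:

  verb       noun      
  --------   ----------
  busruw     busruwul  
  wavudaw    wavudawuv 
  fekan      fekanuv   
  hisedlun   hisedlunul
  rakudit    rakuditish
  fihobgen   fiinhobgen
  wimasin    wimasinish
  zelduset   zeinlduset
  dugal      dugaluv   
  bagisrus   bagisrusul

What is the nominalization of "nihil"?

"nihil" has last vowel 'i'. The stems whose last vowel is 'i' (wimasin → wimasinish, rakudit → rakuditish) add -ish.
So nihil → nihilish.

nihilish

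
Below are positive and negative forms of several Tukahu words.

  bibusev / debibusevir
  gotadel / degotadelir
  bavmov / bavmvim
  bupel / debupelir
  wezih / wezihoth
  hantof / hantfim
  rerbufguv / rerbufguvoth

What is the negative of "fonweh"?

defonwehir

bavmov and bibusev both end in -v yet inflect differently (bavmvim, debibusevir), so the final letter is not what conditions the rule; the last vowel is.
"fonweh" has last vowel 'e'. The stems whose last vowel is 'e' (bibusev → debibusevir, gotadel → degotadelir, bupel → debupelir) add de- … -ir around the stem.
The other patterns: stems whose last vowel is 'o' delete the last vowel and add -im; stems whose last vowel is 'i' or 'u' add -oth.
So fonweh → defonwehir.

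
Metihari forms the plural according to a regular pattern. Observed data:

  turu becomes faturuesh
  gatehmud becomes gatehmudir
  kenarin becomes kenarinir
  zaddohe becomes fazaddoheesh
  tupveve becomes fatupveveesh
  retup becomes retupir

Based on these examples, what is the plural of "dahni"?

fadahniesh

turu and retup both have last vowel 'u' yet inflect differently (faturuesh, retupir), so the last vowel is not what conditions the rule; whether the stem ends in a vowel or a consonant is.
"dahni" ends in a vowel. The stems ending in a vowel (turu → faturuesh, tupveve → fatupveveesh, zaddohe → fazaddoheesh) add fa- … -esh around the stem.
The other pattern: stems ending in a consonant add -ir.
So dahni → fadahniesh.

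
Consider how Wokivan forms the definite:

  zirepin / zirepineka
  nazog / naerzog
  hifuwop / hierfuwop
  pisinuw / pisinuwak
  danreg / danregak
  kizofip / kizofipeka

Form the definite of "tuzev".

kizofip and hifuwop both end in -p yet inflect differently (kizofipeka, hierfuwop), so the final letter is not what conditions the rule; the last vowel is.
"tuzev" has last vowel 'e'. The one such stem in the data (danreg → danregak) adds -ak, so the same rule applies.
So tuzev → tuzevak.

tuzevak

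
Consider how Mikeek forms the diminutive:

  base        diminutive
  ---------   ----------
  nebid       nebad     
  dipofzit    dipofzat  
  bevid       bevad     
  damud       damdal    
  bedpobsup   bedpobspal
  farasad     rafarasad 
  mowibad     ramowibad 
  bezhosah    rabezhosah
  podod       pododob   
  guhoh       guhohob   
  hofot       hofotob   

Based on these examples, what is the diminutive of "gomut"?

"gomut" has last vowel 'u'. The stems whose last vowel is 'u' (damud → damdal, bedpobsup → bedpobspal) delete the last vowel and add -al.
So gomut → gomtal.

gomtal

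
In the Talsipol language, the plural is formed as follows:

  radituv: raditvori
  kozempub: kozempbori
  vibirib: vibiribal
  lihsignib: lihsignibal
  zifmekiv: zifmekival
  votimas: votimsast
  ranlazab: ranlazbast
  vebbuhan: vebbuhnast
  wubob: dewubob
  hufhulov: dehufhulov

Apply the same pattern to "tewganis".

kozempub and vibirib both end in -b yet inflect differently (kozempbori, vibiribal), so the final letter is not what conditions the rule; the last vowel is.
"tewganis" has last vowel 'i'. The stems whose last vowel is 'i' (vibirib → vibiribal, lihsignib → lihsignibal, zifmekiv → zifmekival) add -al.
The other patterns: stems whose last vowel is 'u' delete the last vowel and add -ori; stems whose last vowel is 'a' delete the last vowel and add -ast; stems whose last vowel is 'o' add the prefix de-.
So tewganis → tewganisal.

tewganisal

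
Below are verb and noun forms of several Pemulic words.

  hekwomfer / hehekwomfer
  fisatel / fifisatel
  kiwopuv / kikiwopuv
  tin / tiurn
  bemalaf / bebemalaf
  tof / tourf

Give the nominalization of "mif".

bemalaf and tof both end in -f yet inflect differently (bebemalaf, tourf), so the final letter is not what conditions the rule; the number of vowels is.
"mif" has 1 vowel. The stems with 1 vowel (tof → tourf, tin → tiurn) insert -ur- after the first vowel.
The other pattern: stems with 3 vowels repeat the first consonant+vowel as a prefix.
So mif → miurf.

miurf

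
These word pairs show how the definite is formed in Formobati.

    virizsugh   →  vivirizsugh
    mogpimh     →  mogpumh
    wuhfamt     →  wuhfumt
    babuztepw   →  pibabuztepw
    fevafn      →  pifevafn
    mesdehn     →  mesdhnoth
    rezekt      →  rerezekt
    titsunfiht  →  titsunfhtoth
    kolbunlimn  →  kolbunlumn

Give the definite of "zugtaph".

fevafn and kolbunlimn both end in -n yet inflect differently (pifevafn, kolbunlumn), so the final letter is not what conditions the rule; the second-to-last letter is.
"zugtaph" has second-to-last letter 'p'. The one such stem in the data (babuztepw → pibabuztepw) adds the prefix pi-, so the same rule applies.
So zugtaph → pizugtaph.

pizugtaph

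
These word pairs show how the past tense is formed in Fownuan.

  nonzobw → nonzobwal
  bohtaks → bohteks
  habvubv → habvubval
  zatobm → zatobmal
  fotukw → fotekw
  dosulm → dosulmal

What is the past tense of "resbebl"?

"resbebl" has second-to-last letter 'b'. The stems whose second-to-last letter is 'b' (zatobm → zatobmal, habvubv → habvubval, nonzobw → nonzobwal) add -al.
So resbebl → resbeblal.

resbeblal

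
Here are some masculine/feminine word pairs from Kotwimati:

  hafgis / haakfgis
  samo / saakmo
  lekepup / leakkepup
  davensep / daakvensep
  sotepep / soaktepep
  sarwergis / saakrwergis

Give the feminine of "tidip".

tiakdip

Every pair shown (hafgis → haakfgis, samo → saakmo, lekepup → leakkepup, …) follows the same rule: insert -ak- after the first vowel.
So tidip → tiakdip.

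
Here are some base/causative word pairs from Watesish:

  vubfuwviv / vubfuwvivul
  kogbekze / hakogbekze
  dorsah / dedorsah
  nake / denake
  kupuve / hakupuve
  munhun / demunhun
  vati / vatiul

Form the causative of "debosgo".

kupuve and nake both end in -e yet inflect differently (hakupuve, denake), so the final letter is not what conditions the rule; the first letter is.
"debosgo" begins with d-. The one such stem in the data (dorsah → dedorsah) adds the prefix de-, so the same rule applies.
The other patterns: stems beginning with v- add -ul; stems beginning with k- add the prefix ha-.
So debosgo → dedebosgo.

dedebosgo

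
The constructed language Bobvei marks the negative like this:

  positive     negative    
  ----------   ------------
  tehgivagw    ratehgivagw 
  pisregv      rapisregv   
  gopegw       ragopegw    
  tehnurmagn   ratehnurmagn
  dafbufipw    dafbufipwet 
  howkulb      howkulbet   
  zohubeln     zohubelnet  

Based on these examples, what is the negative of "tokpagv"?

tehgivagw and dafbufipw both end in -w yet inflect differently (ratehgivagw, dafbufipwet), so the final letter is not what conditions the rule; the second-to-last letter is.
"tokpagv" has second-to-last letter 'g'. The stems whose second-to-last letter is 'g' (tehgivagw → ratehgivagw, pisregv → rapisregv, gopegw → ragopegw) add the prefix ra-.
So tokpagv → ratokpagv.

ratokpagv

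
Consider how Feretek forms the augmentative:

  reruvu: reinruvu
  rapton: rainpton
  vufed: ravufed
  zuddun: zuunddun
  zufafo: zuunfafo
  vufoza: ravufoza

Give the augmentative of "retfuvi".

rapton and zuddun both end in -n yet inflect differently (rainpton, zuunddun), so the final letter is not what conditions the rule; the first letter is.
"retfuvi" begins with r-. The stems beginning with r- (reruvu → reinruvu, rapton → rainpton) insert -in- after the first vowel.
So retfuvi → reintfuvi.

reintfuvi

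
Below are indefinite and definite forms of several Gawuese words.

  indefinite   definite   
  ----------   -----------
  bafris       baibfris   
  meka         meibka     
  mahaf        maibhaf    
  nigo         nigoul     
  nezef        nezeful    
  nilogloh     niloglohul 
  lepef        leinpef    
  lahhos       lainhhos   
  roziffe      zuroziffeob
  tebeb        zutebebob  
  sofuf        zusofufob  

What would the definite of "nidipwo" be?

nidipwoul

"nidipwo" begins with n-. The stems beginning with n- (nigo → nigoul, nezef → nezeful, nilogloh → niloglohul) add -ul.
The other patterns: stems beginning with b- or m- insert -ib- after the first vowel; stems beginning with l- insert -in- after the first vowel; stems beginning with r-, s- or t- add zu- … -ob around the stem.
So nidipwo → nidipwoul.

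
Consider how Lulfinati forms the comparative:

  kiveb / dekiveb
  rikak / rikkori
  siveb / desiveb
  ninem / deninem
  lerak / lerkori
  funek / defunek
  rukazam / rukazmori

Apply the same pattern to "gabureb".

"gabureb" has last vowel 'e'. The stems whose last vowel is 'e' (kiveb → dekiveb, siveb → desiveb, ninem → deninem) add the prefix de-.
So gabureb → degabureb.

degabureb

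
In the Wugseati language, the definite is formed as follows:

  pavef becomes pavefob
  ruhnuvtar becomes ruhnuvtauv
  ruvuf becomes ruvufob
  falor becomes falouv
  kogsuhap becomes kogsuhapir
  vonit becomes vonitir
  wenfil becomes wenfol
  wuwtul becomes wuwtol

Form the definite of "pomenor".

pomenouv

ruvuf and wuwtul both have last vowel 'u' yet inflect differently (ruvufob, wuwtol), so the last vowel is not what conditions the rule; the final letter is.
"pomenor" ends in -r. The stems ending in -r (ruhnuvtar → ruhnuvtauv, falor → falouv) drop the final letter and add -uv.
The other patterns: stems ending in -f add -ob; stems ending in -l change the last vowel to 'o'; stems ending in -p or -t add -ir.
So pomenor → pomenouv.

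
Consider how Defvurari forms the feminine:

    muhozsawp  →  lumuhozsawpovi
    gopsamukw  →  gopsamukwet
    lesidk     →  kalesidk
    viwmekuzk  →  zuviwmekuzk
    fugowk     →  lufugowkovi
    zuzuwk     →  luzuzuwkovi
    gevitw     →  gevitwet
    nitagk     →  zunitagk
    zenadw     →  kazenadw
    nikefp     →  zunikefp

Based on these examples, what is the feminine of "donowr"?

ludonowrovi

zenadw and gopsamukw both end in -w yet inflect differently (kazenadw, gopsamukwet), so the final letter is not what conditions the rule; the second-to-last letter is.
"donowr" has second-to-last letter 'w'. The stems whose second-to-last letter is 'w' (fugowk → lufugowkovi, zuzuwk → luzuzuwkovi, muhozsawp → lumuhozsawpovi) add lu- … -ovi around the stem.
The other patterns: stems whose second-to-last letter is 'd' add the prefix ka-; stems whose second-to-last letter is 'k' or 't' add -et; stems whose second-to-last letter is 'f', 'g' or 'z' add the prefix zu-.
So donowr → ludonowrovi.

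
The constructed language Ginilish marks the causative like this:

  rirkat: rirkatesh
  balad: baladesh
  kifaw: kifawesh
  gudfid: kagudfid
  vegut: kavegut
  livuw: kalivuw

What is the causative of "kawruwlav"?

balad and gudfid both end in -d yet inflect differently (baladesh, kagudfid), so the final letter is not what conditions the rule; the last vowel is.
"kawruwlav" has last vowel 'a'. The stems whose last vowel is 'a' (rirkat → rirkatesh, balad → baladesh, kifaw → kifawesh) add -esh.
The other pattern: stems whose last vowel is 'i' or 'u' add the prefix ka-.
So kawruwlav → kawruwlavesh.

kawruwlavesh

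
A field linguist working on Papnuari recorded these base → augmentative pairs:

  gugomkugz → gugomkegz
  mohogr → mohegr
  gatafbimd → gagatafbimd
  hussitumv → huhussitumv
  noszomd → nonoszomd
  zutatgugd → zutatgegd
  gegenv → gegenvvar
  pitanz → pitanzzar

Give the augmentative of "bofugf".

bofegf

"bofugf" has second-to-last letter 'g'. The stems whose second-to-last letter is 'g' (gugomkugz → gugomkegz, zutatgugd → zutatgegd, mohogr → mohegr) change the last vowel to 'e'.
The other patterns: stems whose second-to-last letter is 'm' repeat the first consonant+vowel as a prefix; stems whose second-to-last letter is 'n' double the final consonant and add -ar.
So bofugf → bofegf.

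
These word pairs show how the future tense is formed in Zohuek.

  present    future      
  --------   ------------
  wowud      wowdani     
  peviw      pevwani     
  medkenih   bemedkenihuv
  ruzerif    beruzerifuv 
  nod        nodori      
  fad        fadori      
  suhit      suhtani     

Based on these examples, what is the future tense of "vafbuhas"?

bevafbuhasuv

"vafbuhas" has 3 vowels. The stems with 3 vowels (medkenih → bemedkenihuv, ruzerif → beruzerifuv) add be- … -uv around the stem.
So vafbuhas → bevafbuhasuv.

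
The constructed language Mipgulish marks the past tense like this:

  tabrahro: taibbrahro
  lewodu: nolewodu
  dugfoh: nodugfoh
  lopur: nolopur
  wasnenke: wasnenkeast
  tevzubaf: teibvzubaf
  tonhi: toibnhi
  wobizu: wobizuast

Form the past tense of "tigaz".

wobizu and lewodu both end in -u yet inflect differently (wobizuast, nolewodu), so the final letter is not what conditions the rule; the first letter is.
"tigaz" begins with t-. The stems beginning with t- (tabrahro → taibbrahro, tonhi → toibnhi, tevzubaf → teibvzubaf) insert -ib- after the first vowel.
So tigaz → tiibgaz.

tiibgaz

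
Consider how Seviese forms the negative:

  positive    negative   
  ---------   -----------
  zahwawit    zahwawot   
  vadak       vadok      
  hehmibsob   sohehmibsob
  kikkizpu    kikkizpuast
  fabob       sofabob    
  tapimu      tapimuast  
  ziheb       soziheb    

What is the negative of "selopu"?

ziheb and zahwawit both begin with z- yet inflect differently (soziheb, zahwawot), so the first letter is not what conditions the rule; the final letter is.
"selopu" ends in -u. The stems ending in -u (tapimu → tapimuast, kikkizpu → kikkizpuast) add -ast.
The other patterns: stems ending in -b add the prefix so-; stems ending in -k or -t change the last vowel to 'o'.
So selopu → selopuast.

selopuast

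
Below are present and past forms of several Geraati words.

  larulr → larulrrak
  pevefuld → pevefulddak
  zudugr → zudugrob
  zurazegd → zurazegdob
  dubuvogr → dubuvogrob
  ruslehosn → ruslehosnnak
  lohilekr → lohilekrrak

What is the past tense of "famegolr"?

famegolrrak

"famegolr" has second-to-last letter 'l'. The stems whose second-to-last letter is 'l' (pevefuld → pevefulddak, larulr → larulrrak) double the final consonant and add -ak.
The other pattern: stems whose second-to-last letter is 'g' add -ob.
So famegolr → famegolrrak.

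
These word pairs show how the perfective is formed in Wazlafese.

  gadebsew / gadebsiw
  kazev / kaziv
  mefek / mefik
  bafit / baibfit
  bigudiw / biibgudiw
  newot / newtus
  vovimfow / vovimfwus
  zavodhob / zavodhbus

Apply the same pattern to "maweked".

mawekid

"maweked" has last vowel 'e'. The stems whose last vowel is 'e' (gadebsew → gadebsiw, kazev → kaziv, mefek → mefik) change the last vowel to 'i'.
The other patterns: stems whose last vowel is 'i' insert -ib- after the first vowel; stems whose last vowel is 'o' delete the last vowel and add -us.
So maweked → mawekid.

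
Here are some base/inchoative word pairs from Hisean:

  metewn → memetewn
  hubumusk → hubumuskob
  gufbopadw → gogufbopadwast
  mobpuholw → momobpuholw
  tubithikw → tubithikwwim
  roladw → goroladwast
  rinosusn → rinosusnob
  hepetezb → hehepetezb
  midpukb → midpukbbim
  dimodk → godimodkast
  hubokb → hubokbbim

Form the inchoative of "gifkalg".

"gifkalg" has second-to-last letter 'l'. The one such stem in the data (mobpuholw → momobpuholw) repeats the first consonant+vowel as a prefix (as do metewn, hepetezb), so the same rule applies.
So gifkalg → gigifkalg.

gigifkalg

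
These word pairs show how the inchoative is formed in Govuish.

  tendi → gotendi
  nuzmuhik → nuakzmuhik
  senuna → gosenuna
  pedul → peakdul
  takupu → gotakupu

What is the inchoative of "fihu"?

nuzmuhik and tendi both have last vowel 'i' yet inflect differently (nuakzmuhik, gotendi), so the last vowel is not what conditions the rule; whether the stem ends in a vowel or a consonant is.
"fihu" ends in a vowel. The stems ending in a vowel (tendi → gotendi, takupu → gotakupu, senuna → gosenuna) add the prefix go-.
So fihu → gofihu.

gofihu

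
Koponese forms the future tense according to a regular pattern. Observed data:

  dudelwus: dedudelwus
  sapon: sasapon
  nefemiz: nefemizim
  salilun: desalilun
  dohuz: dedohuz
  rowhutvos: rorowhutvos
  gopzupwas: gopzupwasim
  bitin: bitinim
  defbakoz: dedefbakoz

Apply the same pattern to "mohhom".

"mohhom" has last vowel 'o'. The stems whose last vowel is 'o' (sapon → sasapon, rowhutvos → rorowhutvos, defbakoz → dedefbakoz) repeat the first consonant+vowel as a prefix.
The other patterns: stems whose last vowel is 'u' add the prefix de-; stems whose last vowel is 'a' or 'i' add -im.
So mohhom → momohhom.

momohhom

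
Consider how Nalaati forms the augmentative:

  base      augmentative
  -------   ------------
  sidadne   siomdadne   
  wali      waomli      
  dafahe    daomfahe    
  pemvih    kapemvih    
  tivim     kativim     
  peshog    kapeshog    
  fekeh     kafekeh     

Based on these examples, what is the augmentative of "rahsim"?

karahsim

wali and pemvih both have last vowel 'i' yet inflect differently (waomli, kapemvih), so the last vowel is not what conditions the rule; whether the stem ends in a vowel or a consonant is.
"rahsim" ends in a consonant. The stems ending in a consonant (pemvih → kapemvih, tivim → kativim, peshog → kapeshog) add the prefix ka-.
The other pattern: stems ending in a vowel insert -om- after the first vowel.
So rahsim → karahsim.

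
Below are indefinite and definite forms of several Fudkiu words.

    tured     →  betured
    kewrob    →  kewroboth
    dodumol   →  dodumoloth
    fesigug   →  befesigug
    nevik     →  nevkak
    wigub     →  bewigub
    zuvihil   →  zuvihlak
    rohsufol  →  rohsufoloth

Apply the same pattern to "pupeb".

bepupeb

rohsufol and zuvihil both end in -l yet inflect differently (rohsufoloth, zuvihlak), so the final letter is not what conditions the rule; the last vowel is.
"pupeb" has last vowel 'e'. The one such stem in the data (tured → betured) adds the prefix be-, so the same rule applies.
The other patterns: stems whose last vowel is 'o' add -oth; stems whose last vowel is 'i' delete the last vowel and add -ak.
So pupeb → bepupeb.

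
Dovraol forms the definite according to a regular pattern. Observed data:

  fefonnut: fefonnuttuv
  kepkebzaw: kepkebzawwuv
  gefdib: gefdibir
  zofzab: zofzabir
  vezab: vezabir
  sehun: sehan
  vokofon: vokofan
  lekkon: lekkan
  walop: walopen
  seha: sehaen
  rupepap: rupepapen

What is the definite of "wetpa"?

"wetpa" ends in -a. The one such stem in the data (seha → sehaen) adds -en, so the same rule applies.
The other patterns: stems ending in -t or -w double the final consonant and add -uv; stems ending in -b add -ir; stems ending in -n change the last vowel to 'a'.
So wetpa → wetpaen.

wetpaen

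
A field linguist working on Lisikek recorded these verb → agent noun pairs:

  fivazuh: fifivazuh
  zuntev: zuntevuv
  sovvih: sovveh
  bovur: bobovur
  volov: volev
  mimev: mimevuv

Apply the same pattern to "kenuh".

kekenuh

fivazuh and sovvih both end in -h yet inflect differently (fifivazuh, sovveh), so the final letter is not what conditions the rule; the last vowel is.
"kenuh" has last vowel 'u'. The stems whose last vowel is 'u' (fivazuh → fifivazuh, bovur → bobovur) repeat the first consonant+vowel as a prefix.
So kenuh → kekenuh.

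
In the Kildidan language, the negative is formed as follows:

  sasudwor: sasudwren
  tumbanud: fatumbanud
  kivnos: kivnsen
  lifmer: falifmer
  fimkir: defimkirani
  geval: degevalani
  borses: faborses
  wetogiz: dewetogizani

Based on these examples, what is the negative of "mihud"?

kivnos and borses both end in -s yet inflect differently (kivnsen, faborses), so the final letter is not what conditions the rule; the last vowel is.
"mihud" has last vowel 'u'. The one such stem in the data (tumbanud → fatumbanud) adds the prefix fa-, so the same rule applies.
So mihud → famihud.

famihud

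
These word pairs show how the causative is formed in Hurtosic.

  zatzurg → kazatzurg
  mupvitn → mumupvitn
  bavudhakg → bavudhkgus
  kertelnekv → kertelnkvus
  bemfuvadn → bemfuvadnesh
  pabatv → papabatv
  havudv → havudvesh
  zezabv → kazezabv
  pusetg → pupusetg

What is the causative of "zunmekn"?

zunmknus

bavudhakg and pusetg both end in -g yet inflect differently (bavudhkgus, pupusetg), so the final letter is not what conditions the rule; the second-to-last letter is.
"zunmekn" has second-to-last letter 'k'. The stems whose second-to-last letter is 'k' (kertelnekv → kertelnkvus, bavudhakg → bavudhkgus) delete the last vowel and add -us.
The other patterns: stems whose second-to-last letter is 't' repeat the first consonant+vowel as a prefix; stems whose second-to-last letter is 'b' or 'r' add the prefix ka-; stems whose second-to-last letter is 'd' add -esh.
So zunmekn → zunmknus.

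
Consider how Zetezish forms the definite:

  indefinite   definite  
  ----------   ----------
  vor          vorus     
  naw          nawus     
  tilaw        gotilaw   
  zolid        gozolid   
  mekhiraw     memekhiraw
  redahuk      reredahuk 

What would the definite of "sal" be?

naw and tilaw both end in -w yet inflect differently (nawus, gotilaw), so the final letter is not what conditions the rule; the number of vowels is.
"sal" has 1 vowel. The stems with 1 vowel (vor → vorus, naw → nawus) add -us.
The other patterns: stems with 2 vowels add the prefix go-; stems with 3 vowels repeat the first consonant+vowel as a prefix.
So sal → salus.

salus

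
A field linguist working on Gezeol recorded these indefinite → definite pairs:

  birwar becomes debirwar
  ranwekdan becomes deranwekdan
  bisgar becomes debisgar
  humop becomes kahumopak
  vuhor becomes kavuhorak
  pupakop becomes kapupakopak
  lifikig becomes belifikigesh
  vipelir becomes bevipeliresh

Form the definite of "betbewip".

birwar and vuhor both end in -r yet inflect differently (debirwar, kavuhorak), so the final letter is not what conditions the rule; the last vowel is.
"betbewip" has last vowel 'i'. The stems whose last vowel is 'i' (lifikig → belifikigesh, vipelir → bevipeliresh) add be- … -esh around the stem.
The other patterns: stems whose last vowel is 'a' add the prefix de-; stems whose last vowel is 'o' add ka- … -ak around the stem.
So betbewip → bebetbewipesh.

bebetbewipesh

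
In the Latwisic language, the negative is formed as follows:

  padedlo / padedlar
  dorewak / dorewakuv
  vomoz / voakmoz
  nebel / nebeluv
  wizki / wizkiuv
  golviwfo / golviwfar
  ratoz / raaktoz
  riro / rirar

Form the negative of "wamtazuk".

wamtazukuv

padedlo and vomoz both have last vowel 'o' yet inflect differently (padedlar, voakmoz), so the last vowel is not what conditions the rule; the final letter is.
"wamtazuk" ends in -k. The one such stem in the data (dorewak → dorewakuv) adds -uv, so the same rule applies.
The other patterns: stems ending in -o drop the final letter and add -ar; stems ending in -z insert -ak- after the first vowel.
So wamtazuk → wamtazukuv.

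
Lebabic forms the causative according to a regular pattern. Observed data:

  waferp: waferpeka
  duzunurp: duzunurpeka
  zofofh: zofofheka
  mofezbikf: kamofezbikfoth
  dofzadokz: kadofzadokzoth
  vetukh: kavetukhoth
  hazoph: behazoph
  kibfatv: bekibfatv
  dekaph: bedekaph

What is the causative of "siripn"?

besiripn

zofofh and vetukh both end in -h yet inflect differently (zofofheka, kavetukhoth), so the final letter is not what conditions the rule; the second-to-last letter is.
"siripn" has second-to-last letter 'p'. The stems whose second-to-last letter is 'p' (hazoph → behazoph, dekaph → bedekaph) add the prefix be-.
The other patterns: stems whose second-to-last letter is 'f' or 'r' add -eka; stems whose second-to-last letter is 'k' add ka- … -oth around the stem.
So siripn → besiripn.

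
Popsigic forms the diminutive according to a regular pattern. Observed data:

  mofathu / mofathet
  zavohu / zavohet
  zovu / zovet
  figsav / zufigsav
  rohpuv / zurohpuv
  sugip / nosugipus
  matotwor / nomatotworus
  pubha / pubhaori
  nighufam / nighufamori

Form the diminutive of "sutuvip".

mofathu and rohpuv both have last vowel 'u' yet inflect differently (mofathet, zurohpuv), so the last vowel is not what conditions the rule; the final letter is.
"sutuvip" ends in -p. The one such stem in the data (sugip → nosugipus) adds no- … -us around the stem, so the same rule applies.
The other patterns: stems ending in -u drop the final letter and add -et; stems ending in -v add the prefix zu-; stems ending in -a or -m add -ori.
So sutuvip → nosutuvipus.

nosutuvipus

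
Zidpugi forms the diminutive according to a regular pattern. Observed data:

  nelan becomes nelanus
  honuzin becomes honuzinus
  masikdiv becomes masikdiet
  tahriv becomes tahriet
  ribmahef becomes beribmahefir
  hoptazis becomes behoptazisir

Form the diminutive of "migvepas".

bemigvepasir

masikdiv and honuzin both have last vowel 'i' yet inflect differently (masikdiet, honuzinus), so the last vowel is not what conditions the rule; the final letter is.
"migvepas" ends in -s. The one such stem in the data (hoptazis → behoptazisir) adds be- … -ir around the stem, so the same rule applies.
So migvepas → bemigvepasir.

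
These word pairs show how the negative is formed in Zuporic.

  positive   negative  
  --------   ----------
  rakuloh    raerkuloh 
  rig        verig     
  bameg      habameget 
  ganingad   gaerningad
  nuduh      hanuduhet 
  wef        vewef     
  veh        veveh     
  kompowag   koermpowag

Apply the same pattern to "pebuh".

hapebuhet

rig and bameg both end in -g yet inflect differently (verig, habameget), so the final letter is not what conditions the rule; the number of vowels is.
"pebuh" has 2 vowels. The stems with 2 vowels (bameg → habameget, nuduh → hanuduhet) add ha- … -et around the stem.
The other patterns: stems with 1 vowel add the prefix ve-; stems with 3 vowels insert -er- after the first vowel.
So pebuh → hapebuhet.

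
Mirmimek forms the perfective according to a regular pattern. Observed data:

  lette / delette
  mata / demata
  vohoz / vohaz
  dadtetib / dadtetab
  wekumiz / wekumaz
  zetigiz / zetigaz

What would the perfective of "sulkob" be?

lette and vohoz both have 2 vowels yet inflect differently (delette, vohaz), so the number of vowels is not what conditions the rule; whether the stem ends in a vowel or a consonant is.
"sulkob" ends in a consonant. The stems ending in a consonant (vohoz → vohaz, dadtetib → dadtetab, wekumiz → wekumaz) change the last vowel to 'a'.
The other pattern: stems ending in a vowel add the prefix de-.
So sulkob → sulkab.

sulkab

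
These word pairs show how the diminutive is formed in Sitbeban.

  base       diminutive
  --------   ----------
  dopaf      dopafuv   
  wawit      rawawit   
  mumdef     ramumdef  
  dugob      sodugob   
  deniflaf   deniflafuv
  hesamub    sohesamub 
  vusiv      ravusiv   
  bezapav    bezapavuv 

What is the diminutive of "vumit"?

bezapav and vusiv both end in -v yet inflect differently (bezapavuv, ravusiv), so the final letter is not what conditions the rule; the last vowel is.
"vumit" has last vowel 'i'. The stems whose last vowel is 'i' (vusiv → ravusiv, wawit → rawawit) add the prefix ra-.
The other patterns: stems whose last vowel is 'a' add -uv; stems whose last vowel is 'o' or 'u' add the prefix so-.
So vumit → ravumit.

ravumit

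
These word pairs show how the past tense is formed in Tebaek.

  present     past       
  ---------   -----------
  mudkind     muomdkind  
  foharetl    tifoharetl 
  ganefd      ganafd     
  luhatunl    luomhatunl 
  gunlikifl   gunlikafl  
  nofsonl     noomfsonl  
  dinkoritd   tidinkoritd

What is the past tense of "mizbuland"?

miomzbuland

"mizbuland" has second-to-last letter 'n'. The stems whose second-to-last letter is 'n' (nofsonl → noomfsonl, mudkind → muomdkind, luhatunl → luomhatunl) insert -om- after the first vowel.
The other patterns: stems whose second-to-last letter is 't' add the prefix ti-; stems whose second-to-last letter is 'f' change the last vowel to 'a'.
So mizbuland → miomzbuland.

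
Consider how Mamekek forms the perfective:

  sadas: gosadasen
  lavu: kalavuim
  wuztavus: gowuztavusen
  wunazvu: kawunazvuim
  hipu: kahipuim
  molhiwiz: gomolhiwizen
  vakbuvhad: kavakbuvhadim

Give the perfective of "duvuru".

wuztavus and wunazvu both have last vowel 'u' yet inflect differently (gowuztavusen, kawunazvuim), so the last vowel is not what conditions the rule; the final letter is.
"duvuru" ends in -u. The stems ending in -u (wunazvu → kawunazvuim, lavu → kalavuim, hipu → kahipuim) add ka- … -im around the stem.
So duvuru → kaduvuruim.

kaduvuruim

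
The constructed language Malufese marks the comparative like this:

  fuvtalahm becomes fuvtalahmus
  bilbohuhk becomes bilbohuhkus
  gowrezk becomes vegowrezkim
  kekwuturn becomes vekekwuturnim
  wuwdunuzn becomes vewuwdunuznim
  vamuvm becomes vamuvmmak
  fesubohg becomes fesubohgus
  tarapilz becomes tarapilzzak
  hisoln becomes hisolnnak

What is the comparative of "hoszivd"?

hoszivddak

"hoszivd" has second-to-last letter 'v'. The one such stem in the data (vamuvm → vamuvmmak) doubles the final consonant and adds -ak (as do hisoln, tarapilz), so the same rule applies.
So hoszivd → hoszivddak.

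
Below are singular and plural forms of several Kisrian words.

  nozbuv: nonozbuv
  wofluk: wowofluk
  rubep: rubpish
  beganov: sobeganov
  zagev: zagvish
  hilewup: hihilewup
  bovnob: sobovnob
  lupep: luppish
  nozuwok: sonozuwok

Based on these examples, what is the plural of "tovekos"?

sotovekos

beganov and zagev both end in -v yet inflect differently (sobeganov, zagvish), so the final letter is not what conditions the rule; the last vowel is.
"tovekos" has last vowel 'o'. The stems whose last vowel is 'o' (bovnob → sobovnob, beganov → sobeganov, nozuwok → sonozuwok) add the prefix so-.
So tovekos → sotovekos.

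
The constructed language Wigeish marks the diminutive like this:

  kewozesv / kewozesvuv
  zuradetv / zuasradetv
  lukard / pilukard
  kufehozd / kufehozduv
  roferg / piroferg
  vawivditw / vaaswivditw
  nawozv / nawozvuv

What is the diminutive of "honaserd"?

pihonaserd

zuradetv and nawozv both end in -v yet inflect differently (zuasradetv, nawozvuv), so the final letter is not what conditions the rule; the second-to-last letter is.
"honaserd" has second-to-last letter 'r'. The stems whose second-to-last letter is 'r' (roferg → piroferg, lukard → pilukard) add the prefix pi-.
So honaserd → pihonaserd.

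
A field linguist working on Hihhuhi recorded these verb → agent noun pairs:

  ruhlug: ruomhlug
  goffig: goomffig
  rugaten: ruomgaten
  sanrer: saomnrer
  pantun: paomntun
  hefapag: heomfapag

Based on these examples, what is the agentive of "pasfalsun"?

Every pair shown (ruhlug → ruomhlug, goffig → goomffig, rugaten → ruomgaten, …) follows the same rule: insert -om- after the first vowel.
So pasfalsun → paomsfalsun.

paomsfalsun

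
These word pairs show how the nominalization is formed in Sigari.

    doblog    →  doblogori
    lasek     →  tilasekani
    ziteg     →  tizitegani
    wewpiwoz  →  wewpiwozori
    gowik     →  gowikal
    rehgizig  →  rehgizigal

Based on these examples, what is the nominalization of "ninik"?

ninikal

rehgizig and doblog both end in -g yet inflect differently (rehgizigal, doblogori), so the final letter is not what conditions the rule; the last vowel is.
"ninik" has last vowel 'i'. The stems whose last vowel is 'i' (rehgizig → rehgizigal, gowik → gowikal) add -al.
The other patterns: stems whose last vowel is 'o' add -ori; stems whose last vowel is 'e' add ti- … -ani around the stem.
So ninik → ninikal.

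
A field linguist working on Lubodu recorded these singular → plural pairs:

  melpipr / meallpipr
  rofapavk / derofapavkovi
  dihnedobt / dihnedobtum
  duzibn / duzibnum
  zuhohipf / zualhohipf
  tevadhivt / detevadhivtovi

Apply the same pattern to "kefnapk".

kealfnapk

tevadhivt and dihnedobt both end in -t yet inflect differently (detevadhivtovi, dihnedobtum), so the final letter is not what conditions the rule; the second-to-last letter is.
"kefnapk" has second-to-last letter 'p'. The stems whose second-to-last letter is 'p' (zuhohipf → zualhohipf, melpipr → meallpipr) insert -al- after the first vowel.
So kefnapk → kealfnapk.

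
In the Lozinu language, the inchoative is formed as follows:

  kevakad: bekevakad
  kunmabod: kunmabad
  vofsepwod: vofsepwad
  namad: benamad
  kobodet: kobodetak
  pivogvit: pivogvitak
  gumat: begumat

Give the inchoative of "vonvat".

vofsepwod and kevakad both end in -d yet inflect differently (vofsepwad, bekevakad), so the final letter is not what conditions the rule; the last vowel is.
"vonvat" has last vowel 'a'. The stems whose last vowel is 'a' (kevakad → bekevakad, gumat → begumat, namad → benamad) add the prefix be-.
The other patterns: stems whose last vowel is 'o' change the last vowel to 'a'; stems whose last vowel is 'e' or 'i' add -ak.
So vonvat → bevonvat.

bevonvat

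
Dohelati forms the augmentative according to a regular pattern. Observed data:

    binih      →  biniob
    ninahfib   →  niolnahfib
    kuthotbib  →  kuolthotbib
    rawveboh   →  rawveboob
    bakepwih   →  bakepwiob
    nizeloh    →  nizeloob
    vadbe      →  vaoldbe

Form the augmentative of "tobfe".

toolbfe

binih and kuthotbib both have last vowel 'i' yet inflect differently (biniob, kuolthotbib), so the last vowel is not what conditions the rule; the final letter is.
"tobfe" ends in -e. The one such stem in the data (vadbe → vaoldbe) inserts -ol- after the first vowel (as do kuthotbib, ninahfib), so the same rule applies.
So tobfe → toolbfe.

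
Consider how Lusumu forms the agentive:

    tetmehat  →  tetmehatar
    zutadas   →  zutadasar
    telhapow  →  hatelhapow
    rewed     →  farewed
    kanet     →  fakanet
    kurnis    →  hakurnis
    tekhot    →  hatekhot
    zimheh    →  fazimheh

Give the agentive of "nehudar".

tetmehat and kanet both end in -t yet inflect differently (tetmehatar, fakanet), so the final letter is not what conditions the rule; the last vowel is.
"nehudar" has last vowel 'a'. The stems whose last vowel is 'a' (zutadas → zutadasar, tetmehat → tetmehatar) add -ar.
The other patterns: stems whose last vowel is 'e' add the prefix fa-; stems whose last vowel is 'i' or 'o' add the prefix ha-.
So nehudar → nehudarar.

nehudarar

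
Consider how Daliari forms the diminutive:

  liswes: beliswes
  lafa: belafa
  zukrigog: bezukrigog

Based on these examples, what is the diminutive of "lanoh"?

belanoh

Every pair shown (liswes → beliswes, lafa → belafa, zukrigog → bezukrigog) follows the same rule: add the prefix be-.
So lanoh → belanoh.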